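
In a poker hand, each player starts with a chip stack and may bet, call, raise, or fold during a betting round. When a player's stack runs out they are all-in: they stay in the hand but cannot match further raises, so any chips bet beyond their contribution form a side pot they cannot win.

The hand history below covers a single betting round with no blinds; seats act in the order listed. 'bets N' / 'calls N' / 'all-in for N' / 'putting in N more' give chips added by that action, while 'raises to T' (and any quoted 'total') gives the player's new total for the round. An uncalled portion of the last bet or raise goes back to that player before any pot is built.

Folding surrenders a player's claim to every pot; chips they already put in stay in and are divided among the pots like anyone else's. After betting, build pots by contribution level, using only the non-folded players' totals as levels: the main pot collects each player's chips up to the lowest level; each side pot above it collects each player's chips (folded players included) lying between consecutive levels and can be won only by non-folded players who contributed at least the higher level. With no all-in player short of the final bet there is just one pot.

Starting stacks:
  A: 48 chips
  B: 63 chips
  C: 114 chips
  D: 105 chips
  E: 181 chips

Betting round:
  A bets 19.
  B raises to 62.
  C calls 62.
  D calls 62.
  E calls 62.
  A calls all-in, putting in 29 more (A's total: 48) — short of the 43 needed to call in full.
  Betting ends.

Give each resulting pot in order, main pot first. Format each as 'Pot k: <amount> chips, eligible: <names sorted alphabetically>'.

Contributions: A=48, B=62, C=62, D=62, E=62
Pot levels (distinct totals of non-folded players): 48, 62
Layer 1-48: 48 each from A, B, C, D, E = 48*5 = 240 chips; eligible A, B, C, D, E
Layer 49-62: 14 each from B, C, D, E = 14*4 = 56 chips; eligible B, C, D, E

Pot 1: 240 chips, eligible: A, B, C, D, E
Pot 2: 56 chips, eligible: B, C, D, E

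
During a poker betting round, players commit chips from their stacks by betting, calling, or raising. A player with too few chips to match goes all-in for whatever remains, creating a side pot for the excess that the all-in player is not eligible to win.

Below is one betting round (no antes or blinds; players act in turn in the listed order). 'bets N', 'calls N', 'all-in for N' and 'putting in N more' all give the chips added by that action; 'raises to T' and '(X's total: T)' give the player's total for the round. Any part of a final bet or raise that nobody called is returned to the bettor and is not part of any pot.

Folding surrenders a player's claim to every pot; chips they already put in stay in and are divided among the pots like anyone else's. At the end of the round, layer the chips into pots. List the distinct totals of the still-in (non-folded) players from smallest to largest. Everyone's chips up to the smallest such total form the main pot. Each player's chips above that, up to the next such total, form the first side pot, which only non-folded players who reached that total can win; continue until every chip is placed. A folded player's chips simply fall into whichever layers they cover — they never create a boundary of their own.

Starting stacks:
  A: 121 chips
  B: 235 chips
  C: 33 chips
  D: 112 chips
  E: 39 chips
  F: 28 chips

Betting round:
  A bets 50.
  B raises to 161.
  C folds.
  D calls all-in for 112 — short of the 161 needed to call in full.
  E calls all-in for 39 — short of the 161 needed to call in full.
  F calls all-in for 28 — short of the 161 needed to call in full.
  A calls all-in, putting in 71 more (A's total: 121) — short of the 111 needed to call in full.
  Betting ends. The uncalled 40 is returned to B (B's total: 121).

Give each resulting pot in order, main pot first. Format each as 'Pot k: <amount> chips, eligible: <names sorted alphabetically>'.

Contributions (after 40 returned to B): A=121, B=121, D=112, E=39, F=28
Folded: C
Pot levels (distinct totals of non-folded players): 28, 39, 112, 121
Layer 1-28: 28 each from A, B, D, E, F = 28*5 = 140 chips; eligible A, B, D, E, F
Layer 29-39: 11 each from A, B, D, E = 11*4 = 44 chips; eligible A, B, D, E
Layer 40-112: 73 each from A, B, D = 73*3 = 219 chips; eligible A, B, D
Layer 113-121: 9 each from A, B = 9*2 = 18 chips; eligible A, B

Pot 1: 140 chips, eligible: A, B, D, E, F
Pot 2: 44 chips, eligible: A, B, D, E
Pot 3: 219 chips, eligible: A, B, D
Pot 4: 18 chips, eligible: A, B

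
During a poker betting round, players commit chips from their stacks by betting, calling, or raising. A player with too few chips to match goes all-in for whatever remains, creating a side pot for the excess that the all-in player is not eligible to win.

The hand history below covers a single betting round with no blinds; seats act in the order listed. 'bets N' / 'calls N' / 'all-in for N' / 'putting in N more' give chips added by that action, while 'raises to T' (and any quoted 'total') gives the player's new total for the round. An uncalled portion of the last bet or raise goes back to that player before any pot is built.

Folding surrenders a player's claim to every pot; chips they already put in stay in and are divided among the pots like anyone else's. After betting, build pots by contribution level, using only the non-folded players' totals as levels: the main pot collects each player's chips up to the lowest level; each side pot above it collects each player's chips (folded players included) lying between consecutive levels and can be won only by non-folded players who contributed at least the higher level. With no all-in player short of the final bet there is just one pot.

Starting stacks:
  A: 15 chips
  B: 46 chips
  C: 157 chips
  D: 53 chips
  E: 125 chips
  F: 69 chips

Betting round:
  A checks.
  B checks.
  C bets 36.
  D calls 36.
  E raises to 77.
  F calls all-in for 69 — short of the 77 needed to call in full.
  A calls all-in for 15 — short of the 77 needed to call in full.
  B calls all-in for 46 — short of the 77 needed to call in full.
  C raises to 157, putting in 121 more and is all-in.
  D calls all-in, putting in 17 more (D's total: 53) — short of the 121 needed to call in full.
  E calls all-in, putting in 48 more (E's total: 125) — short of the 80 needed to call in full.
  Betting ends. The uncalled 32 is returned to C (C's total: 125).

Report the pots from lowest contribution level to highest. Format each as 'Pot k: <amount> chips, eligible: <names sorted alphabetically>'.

Pot 1: 90 chips, eligible: A, B, C, D, E, F
Pot 2: 155 chips, eligible: B, C, D, E, F
Pot 3: 28 chips, eligible: C, D, E, F
Pot 4: 48 chips, eligible: C, E, F
Pot 5: 112 chips, eligible: C, E

Derivation:
Contributions (after 32 returned to C): A=15, B=46, C=125, D=53, E=125, F=69
Pot levels (distinct totals of non-folded players): 15, 46, 53, 69, 125
Layer 1-15: 15 each from A, B, C, D, E, F = 15*6 = 90 chips; eligible A, B, C, D, E, F
Layer 16-46: 31 each from B, C, D, E, F = 31*5 = 155 chips; eligible B, C, D, E, F
Layer 47-53: 7 each from C, D, E, F = 7*4 = 28 chips; eligible C, D, E, F
Layer 54-69: 16 each from C, E, F = 16*3 = 48 chips; eligible C, E, F
Layer 70-125: 56 each from C, E = 56*2 = 112 chips; eligible C, E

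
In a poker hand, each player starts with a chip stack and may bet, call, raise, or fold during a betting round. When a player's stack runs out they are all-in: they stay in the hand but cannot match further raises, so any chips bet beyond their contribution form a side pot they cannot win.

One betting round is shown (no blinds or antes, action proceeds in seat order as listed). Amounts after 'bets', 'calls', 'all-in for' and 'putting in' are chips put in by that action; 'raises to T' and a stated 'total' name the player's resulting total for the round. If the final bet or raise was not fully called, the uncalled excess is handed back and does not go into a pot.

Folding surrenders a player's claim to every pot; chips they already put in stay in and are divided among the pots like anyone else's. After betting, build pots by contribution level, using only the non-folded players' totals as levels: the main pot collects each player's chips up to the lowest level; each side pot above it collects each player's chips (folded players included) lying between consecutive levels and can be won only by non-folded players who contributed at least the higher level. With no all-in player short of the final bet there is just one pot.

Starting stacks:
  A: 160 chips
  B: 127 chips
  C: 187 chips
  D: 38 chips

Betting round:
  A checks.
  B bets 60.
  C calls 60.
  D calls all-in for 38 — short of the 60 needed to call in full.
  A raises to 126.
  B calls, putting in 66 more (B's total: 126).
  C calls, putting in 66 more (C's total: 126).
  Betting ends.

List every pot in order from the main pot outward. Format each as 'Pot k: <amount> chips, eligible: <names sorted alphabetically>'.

Contributions: A=126, B=126, C=126, D=38
Pot levels (distinct totals of non-folded players): 38, 126
Layer 1-38: 38 each from A, B, C, D = 38*4 = 152 chips; eligible A, B, C, D
Layer 39-126: 88 each from A, B, C = 88*3 = 264 chips; eligible A, B, C

Pot 1: 152 chips, eligible: A, B, C, D
Pot 2: 264 chips, eligible: A, B, C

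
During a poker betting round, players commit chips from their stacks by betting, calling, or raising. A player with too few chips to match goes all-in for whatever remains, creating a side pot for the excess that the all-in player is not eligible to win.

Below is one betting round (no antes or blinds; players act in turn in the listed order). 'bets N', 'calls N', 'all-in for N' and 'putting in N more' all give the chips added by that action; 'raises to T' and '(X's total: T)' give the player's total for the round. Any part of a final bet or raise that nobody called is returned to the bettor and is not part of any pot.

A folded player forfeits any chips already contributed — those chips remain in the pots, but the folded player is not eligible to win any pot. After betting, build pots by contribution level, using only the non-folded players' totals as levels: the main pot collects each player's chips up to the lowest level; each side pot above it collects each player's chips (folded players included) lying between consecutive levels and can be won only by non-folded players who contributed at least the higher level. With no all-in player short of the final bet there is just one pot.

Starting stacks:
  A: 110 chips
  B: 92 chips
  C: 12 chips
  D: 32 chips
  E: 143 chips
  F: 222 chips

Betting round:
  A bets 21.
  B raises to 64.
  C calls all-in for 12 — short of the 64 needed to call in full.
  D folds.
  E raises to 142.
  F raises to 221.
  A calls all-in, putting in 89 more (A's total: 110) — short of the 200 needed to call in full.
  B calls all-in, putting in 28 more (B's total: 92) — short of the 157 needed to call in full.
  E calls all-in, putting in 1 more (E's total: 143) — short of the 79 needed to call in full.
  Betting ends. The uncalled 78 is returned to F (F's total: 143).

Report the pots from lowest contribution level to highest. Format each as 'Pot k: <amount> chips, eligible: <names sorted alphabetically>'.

Contributions (after 78 returned to F): A=110, B=92, C=12, E=143, F=143
Folded: D
Pot levels (distinct totals of non-folded players): 12, 92, 110, 143
Layer 1-12: 12 each from A, B, C, E, F = 12*5 = 60 chips; eligible A, B, C, E, F
Layer 13-92: 80 each from A, B, E, F = 80*4 = 320 chips; eligible A, B, E, F
Layer 93-110: 18 each from A, E, F = 18*3 = 54 chips; eligible A, E, F
Layer 111-143: 33 each from E, F = 33*2 = 66 chips; eligible E, F

Pot 1: 60 chips, eligible: A, B, C, E, F
Pot 2: 320 chips, eligible: A, B, E, F
Pot 3: 54 chips, eligible: A, E, F
Pot 4: 66 chips, eligible: E, F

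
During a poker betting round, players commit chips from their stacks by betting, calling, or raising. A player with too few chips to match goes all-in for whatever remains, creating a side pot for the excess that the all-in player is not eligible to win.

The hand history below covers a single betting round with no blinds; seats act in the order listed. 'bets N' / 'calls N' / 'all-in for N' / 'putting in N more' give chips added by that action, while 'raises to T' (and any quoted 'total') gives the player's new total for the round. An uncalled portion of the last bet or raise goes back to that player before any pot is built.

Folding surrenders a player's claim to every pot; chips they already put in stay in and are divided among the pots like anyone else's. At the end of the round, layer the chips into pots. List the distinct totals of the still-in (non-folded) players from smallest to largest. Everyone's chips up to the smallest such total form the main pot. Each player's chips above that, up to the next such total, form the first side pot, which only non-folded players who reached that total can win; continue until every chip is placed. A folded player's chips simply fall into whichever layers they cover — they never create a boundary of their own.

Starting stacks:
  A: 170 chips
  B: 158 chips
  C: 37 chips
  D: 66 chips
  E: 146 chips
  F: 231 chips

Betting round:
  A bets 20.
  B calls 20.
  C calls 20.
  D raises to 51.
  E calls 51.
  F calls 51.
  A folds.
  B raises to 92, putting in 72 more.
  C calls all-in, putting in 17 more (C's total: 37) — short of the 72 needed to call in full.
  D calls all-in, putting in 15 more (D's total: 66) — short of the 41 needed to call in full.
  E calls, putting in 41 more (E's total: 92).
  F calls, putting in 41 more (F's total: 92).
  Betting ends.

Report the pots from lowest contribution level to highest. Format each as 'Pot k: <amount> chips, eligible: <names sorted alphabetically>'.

Contributions: A=20, B=92, C=37, D=66, E=92, F=92
Folded: A
Pot levels (distinct totals of non-folded players): 37, 66, 92
Layer 1-37: A 20 + B 37 + C 37 + D 37 + E 37 + F 37 = 205 chips; eligible B, C, D, E, F
Layer 38-66: 29 each from B, D, E, F = 29*4 = 116 chips; eligible B, D, E, F
Layer 67-92: 26 each from B, E, F = 26*3 = 78 chips; eligible B, E, F

Pot 1: 205 chips, eligible: B, C, D, E, F
Pot 2: 116 chips, eligible: B, D, E, F
Pot 3: 78 chips, eligible: B, E, F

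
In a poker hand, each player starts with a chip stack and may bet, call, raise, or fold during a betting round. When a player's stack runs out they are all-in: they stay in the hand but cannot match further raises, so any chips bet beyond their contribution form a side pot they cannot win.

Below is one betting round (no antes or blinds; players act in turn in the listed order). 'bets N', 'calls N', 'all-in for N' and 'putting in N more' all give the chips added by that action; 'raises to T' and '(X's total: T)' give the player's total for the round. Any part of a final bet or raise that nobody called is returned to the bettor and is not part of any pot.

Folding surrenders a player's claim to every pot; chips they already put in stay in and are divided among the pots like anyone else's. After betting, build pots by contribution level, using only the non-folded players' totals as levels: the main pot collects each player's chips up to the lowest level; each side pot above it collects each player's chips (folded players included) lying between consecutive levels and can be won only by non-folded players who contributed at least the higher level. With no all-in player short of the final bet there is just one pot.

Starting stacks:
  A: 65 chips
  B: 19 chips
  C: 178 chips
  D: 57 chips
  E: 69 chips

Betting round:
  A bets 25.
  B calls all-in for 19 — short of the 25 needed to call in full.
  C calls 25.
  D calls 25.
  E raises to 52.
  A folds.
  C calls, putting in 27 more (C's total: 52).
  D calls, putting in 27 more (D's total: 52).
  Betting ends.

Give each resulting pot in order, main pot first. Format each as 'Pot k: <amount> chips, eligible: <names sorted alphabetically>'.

Contributions: A=25, B=19, C=52, D=52, E=52
Folded: A
Pot levels (distinct totals of non-folded players): 19, 52
Layer 1-19: 19 each from A, B, C, D, E = 19*5 = 95 chips; eligible B, C, D, E
Layer 20-52: A 6 + C 33 + D 33 + E 33 = 105 chips; eligible C, D, E

Pot 1: 95 chips, eligible: B, C, D, E
Pot 2: 105 chips, eligible: C, D, E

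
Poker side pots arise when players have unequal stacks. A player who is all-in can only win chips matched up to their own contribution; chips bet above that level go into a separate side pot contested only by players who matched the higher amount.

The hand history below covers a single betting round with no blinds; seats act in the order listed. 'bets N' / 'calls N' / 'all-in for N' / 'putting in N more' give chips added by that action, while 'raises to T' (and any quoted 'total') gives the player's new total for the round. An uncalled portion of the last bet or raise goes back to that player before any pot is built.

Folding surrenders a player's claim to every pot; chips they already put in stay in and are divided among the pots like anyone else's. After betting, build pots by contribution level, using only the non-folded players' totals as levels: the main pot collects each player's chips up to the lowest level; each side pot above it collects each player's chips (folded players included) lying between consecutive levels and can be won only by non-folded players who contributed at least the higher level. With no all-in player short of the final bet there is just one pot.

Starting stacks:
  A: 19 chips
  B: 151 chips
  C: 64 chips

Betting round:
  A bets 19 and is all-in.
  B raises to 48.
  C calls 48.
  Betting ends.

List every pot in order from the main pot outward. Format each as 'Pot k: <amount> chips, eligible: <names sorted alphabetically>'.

Contributions: A=19, B=48, C=48
Pot levels (distinct totals of non-folded players): 19, 48
Layer 1-19: 19 each from A, B, C = 19*3 = 57 chips; eligible A, B, C
Layer 20-48: 29 each from B, C = 29*2 = 58 chips; eligible B, C

Pot 1: 57 chips, eligible: A, B, C
Pot 2: 58 chips, eligible: B, C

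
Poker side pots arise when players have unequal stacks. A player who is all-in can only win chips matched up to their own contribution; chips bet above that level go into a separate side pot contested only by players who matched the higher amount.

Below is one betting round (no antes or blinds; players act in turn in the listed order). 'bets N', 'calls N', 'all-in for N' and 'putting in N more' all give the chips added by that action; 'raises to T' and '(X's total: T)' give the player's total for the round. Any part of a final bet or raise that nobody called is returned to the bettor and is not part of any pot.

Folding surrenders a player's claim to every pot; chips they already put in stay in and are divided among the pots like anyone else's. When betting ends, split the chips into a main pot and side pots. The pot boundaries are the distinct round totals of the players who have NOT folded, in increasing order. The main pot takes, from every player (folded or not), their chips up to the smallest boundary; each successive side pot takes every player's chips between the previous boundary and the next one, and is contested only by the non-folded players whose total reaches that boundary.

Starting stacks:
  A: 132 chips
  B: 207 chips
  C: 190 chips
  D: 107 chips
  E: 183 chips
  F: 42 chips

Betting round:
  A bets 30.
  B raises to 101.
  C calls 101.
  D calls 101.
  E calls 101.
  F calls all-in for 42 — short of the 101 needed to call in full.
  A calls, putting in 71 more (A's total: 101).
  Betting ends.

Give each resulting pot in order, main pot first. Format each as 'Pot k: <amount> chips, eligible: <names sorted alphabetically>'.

Pot 1: 252 chips, eligible: A, B, C, D, E, F
Pot 2: 295 chips, eligible: A, B, C, D, E

Derivation:
Contributions: A=101, B=101, C=101, D=101, E=101, F=42
Pot levels (distinct totals of non-folded players): 42, 101
Layer 1-42: 42 each from A, B, C, D, E, F = 42*6 = 252 chips; eligible A, B, C, D, E, F
Layer 43-101: 59 each from A, B, C, D, E = 59*5 = 295 chips; eligible A, B, C, D, E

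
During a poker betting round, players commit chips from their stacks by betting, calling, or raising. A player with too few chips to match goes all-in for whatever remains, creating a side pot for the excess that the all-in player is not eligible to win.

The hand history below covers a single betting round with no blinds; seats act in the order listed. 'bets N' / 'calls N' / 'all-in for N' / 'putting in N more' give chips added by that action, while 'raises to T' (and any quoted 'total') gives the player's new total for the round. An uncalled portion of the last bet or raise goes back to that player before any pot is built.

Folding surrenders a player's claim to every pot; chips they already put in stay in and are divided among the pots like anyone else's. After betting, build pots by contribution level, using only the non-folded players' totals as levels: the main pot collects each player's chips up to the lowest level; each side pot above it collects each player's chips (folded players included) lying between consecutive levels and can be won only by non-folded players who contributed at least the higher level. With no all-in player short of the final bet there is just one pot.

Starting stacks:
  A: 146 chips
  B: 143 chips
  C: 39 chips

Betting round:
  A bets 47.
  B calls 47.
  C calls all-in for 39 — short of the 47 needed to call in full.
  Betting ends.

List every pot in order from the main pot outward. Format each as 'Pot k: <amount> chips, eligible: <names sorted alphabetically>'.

Pot 1: 117 chips, eligible: A, B, C
Pot 2: 16 chips, eligible: A, B

Derivation:
Contributions: A=47, B=47, C=39
Pot levels (distinct totals of non-folded players): 39, 47
Layer 1-39: 39 each from A, B, C = 39*3 = 117 chips; eligible A, B, C
Layer 40-47: 8 each from A, B = 8*2 = 16 chips; eligible A, B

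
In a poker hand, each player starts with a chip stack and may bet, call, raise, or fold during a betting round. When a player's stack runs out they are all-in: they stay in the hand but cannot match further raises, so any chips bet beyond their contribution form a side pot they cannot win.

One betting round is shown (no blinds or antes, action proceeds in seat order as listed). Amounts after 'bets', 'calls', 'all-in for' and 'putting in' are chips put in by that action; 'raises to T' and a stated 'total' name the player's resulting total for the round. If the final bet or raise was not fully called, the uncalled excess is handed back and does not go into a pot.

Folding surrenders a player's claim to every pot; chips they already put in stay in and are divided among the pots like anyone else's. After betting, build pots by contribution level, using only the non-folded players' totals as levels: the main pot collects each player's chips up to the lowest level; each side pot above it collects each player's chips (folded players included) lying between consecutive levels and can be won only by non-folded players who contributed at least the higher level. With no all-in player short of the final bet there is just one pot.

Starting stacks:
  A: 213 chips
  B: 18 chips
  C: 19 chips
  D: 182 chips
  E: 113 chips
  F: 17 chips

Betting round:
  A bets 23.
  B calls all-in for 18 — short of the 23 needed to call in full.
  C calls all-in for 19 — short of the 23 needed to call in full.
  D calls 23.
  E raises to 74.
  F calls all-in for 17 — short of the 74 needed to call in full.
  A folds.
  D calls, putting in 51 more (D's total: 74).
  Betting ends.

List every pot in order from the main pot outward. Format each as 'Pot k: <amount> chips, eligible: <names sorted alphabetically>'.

Contributions: A=23, B=18, C=19, D=74, E=74, F=17
Folded: A
Pot levels (distinct totals of non-folded players): 17, 18, 19, 74
Layer 1-17: 17 each from A, B, C, D, E, F = 17*6 = 102 chips; eligible B, C, D, E, F
Layer 18-18: 1 each from A, B, C, D, E = 1*5 = 5 chips; eligible B, C, D, E
Layer 19-19: 1 each from A, C, D, E = 1*4 = 4 chips; eligible C, D, E
Layer 20-74: A 4 + D 55 + E 55 = 114 chips; eligible D, E

Pot 1: 102 chips, eligible: B, C, D, E, F
Pot 2: 5 chips, eligible: B, C, D, E
Pot 3: 4 chips, eligible: C, D, E
Pot 4: 114 chips, eligible: D, E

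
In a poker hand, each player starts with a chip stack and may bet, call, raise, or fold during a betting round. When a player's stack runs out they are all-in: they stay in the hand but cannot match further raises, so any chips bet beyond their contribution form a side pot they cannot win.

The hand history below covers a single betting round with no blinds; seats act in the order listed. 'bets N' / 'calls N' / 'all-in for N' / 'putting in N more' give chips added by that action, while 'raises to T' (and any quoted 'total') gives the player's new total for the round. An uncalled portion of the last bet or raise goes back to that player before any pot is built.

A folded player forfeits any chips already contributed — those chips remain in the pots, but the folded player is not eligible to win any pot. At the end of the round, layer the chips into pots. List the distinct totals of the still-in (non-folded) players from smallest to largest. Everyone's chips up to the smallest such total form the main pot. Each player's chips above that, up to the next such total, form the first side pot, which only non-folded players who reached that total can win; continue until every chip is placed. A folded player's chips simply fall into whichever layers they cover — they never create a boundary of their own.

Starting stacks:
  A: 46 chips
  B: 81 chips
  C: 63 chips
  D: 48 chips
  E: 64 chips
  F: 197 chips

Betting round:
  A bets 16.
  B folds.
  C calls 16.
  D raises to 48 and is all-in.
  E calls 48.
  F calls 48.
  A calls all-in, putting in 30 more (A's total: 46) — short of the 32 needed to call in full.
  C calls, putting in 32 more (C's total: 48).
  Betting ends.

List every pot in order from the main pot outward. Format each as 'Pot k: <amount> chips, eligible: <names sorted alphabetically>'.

Pot 1: 230 chips, eligible: A, C, D, E, F
Pot 2: 8 chips, eligible: C, D, E, F

Derivation:
Contributions: A=46, C=48, D=48, E=48, F=48
Folded: B
Pot levels (distinct totals of non-folded players): 46, 48
Layer 1-46: 46 each from A, C, D, E, F = 46*5 = 230 chips; eligible A, C, D, E, F
Layer 47-48: 2 each from C, D, E, F = 2*4 = 8 chips; eligible C, D, E, F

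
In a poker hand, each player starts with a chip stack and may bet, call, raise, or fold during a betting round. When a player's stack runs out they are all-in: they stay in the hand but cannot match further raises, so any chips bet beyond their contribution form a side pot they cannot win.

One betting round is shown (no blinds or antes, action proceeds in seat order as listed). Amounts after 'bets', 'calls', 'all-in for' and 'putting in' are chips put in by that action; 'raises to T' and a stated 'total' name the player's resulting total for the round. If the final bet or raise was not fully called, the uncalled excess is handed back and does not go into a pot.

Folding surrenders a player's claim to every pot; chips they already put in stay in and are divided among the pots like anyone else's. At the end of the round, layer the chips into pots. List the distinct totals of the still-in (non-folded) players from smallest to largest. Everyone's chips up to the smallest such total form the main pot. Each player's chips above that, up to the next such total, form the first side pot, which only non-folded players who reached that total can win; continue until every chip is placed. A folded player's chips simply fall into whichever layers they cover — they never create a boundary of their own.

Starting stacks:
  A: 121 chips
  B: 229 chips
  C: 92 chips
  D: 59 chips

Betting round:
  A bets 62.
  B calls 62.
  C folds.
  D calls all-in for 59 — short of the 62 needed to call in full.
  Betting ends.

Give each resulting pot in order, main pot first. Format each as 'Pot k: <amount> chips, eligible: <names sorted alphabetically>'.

Contributions: A=62, B=62, D=59
Folded: C
Pot levels (distinct totals of non-folded players): 59, 62
Layer 1-59: 59 each from A, B, D = 59*3 = 177 chips; eligible A, B, D
Layer 60-62: 3 each from A, B = 3*2 = 6 chips; eligible A, B

Pot 1: 177 chips, eligible: A, B, D
Pot 2: 6 chips, eligible: A, B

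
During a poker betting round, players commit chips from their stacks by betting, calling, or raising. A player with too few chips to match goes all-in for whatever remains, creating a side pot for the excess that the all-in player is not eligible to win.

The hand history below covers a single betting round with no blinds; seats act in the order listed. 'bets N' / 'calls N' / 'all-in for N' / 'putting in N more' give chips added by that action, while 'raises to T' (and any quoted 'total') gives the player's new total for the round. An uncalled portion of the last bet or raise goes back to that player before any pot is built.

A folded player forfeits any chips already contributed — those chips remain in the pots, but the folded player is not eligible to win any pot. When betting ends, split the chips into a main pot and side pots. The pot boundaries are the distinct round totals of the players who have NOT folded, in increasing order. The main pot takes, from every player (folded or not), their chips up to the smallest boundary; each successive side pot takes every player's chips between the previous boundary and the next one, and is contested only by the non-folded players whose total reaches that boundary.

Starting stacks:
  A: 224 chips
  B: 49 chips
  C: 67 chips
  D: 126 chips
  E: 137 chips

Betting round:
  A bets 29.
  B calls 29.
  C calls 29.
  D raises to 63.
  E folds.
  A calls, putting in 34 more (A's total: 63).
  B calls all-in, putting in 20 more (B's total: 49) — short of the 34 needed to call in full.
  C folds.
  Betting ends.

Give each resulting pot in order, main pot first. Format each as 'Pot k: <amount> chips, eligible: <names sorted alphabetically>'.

Contributions: A=63, B=49, C=29, D=63
Folded: C, E
Pot levels (distinct totals of non-folded players): 49, 63
Layer 1-49: A 49 + B 49 + C 29 + D 49 = 176 chips; eligible A, B, D
Layer 50-63: 14 each from A, D = 14*2 = 28 chips; eligible A, D

Pot 1: 176 chips, eligible: A, B, D
Pot 2: 28 chips, eligible: A, D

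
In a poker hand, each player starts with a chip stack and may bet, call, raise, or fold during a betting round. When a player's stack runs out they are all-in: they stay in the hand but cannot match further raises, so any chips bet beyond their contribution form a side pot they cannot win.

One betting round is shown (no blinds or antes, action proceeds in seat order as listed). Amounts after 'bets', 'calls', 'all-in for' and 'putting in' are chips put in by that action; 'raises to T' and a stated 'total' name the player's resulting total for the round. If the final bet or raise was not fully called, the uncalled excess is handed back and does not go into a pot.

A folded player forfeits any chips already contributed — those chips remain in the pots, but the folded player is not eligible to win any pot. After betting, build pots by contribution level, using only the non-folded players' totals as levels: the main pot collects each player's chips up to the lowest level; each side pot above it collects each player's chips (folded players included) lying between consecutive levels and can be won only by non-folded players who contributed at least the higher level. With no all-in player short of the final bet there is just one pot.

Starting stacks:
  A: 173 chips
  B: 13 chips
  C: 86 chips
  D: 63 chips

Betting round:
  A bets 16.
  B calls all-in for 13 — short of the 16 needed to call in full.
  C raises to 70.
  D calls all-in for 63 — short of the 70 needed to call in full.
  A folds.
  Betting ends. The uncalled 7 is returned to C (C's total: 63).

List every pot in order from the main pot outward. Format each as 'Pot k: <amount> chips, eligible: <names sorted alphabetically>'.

Contributions (after 7 returned to C): A=16, B=13, C=63, D=63
Folded: A
Pot levels (distinct totals of non-folded players): 13, 63
Layer 1-13: 13 each from A, B, C, D = 13*4 = 52 chips; eligible B, C, D
Layer 14-63: A 3 + C 50 + D 50 = 103 chips; eligible C, D

Pot 1: 52 chips, eligible: B, C, D
Pot 2: 103 chips, eligible: C, D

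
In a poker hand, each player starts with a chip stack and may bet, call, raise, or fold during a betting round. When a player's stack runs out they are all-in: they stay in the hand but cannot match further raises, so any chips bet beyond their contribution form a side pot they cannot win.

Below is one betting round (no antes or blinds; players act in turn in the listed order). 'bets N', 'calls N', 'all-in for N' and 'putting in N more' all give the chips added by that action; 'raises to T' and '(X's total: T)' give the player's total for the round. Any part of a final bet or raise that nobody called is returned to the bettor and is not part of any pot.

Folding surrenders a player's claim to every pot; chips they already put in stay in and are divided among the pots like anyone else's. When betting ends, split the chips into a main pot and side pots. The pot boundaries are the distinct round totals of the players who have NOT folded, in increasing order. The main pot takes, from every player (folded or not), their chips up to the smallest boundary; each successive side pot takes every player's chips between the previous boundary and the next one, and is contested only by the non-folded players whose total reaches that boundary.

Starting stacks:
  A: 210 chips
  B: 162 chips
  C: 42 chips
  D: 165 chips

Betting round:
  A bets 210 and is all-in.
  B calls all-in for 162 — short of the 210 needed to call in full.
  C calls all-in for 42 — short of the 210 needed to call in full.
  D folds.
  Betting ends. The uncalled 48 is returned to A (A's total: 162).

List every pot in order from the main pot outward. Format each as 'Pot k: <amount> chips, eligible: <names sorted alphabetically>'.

Pot 1: 126 chips, eligible: A, B, C
Pot 2: 240 chips, eligible: A, B

Derivation:
Contributions (after 48 returned to A): A=162, B=162, C=42
Folded: D
Pot levels (distinct totals of non-folded players): 42, 162
Layer 1-42: 42 each from A, B, C = 42*3 = 126 chips; eligible A, B, C
Layer 43-162: 120 each from A, B = 120*2 = 240 chips; eligible A, B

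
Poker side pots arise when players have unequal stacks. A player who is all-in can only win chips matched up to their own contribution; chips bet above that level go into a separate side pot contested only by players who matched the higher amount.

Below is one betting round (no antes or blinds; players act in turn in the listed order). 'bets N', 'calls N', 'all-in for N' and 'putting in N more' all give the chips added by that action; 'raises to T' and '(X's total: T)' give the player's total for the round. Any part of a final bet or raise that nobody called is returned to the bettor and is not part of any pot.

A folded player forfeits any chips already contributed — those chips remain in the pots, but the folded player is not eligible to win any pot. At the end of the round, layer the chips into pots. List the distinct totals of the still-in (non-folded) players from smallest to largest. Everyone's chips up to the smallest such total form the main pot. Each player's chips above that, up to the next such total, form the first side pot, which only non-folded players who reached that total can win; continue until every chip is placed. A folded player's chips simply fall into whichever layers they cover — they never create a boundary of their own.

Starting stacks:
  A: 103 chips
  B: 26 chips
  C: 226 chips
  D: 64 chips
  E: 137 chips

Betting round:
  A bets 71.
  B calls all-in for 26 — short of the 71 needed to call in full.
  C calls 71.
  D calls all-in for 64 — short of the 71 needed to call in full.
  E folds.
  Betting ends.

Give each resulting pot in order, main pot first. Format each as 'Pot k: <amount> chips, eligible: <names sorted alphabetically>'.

Contributions: A=71, B=26, C=71, D=64
Folded: E
Pot levels (distinct totals of non-folded players): 26, 64, 71
Layer 1-26: 26 each from A, B, C, D = 26*4 = 104 chips; eligible A, B, C, D
Layer 27-64: 38 each from A, C, D = 38*3 = 114 chips; eligible A, C, D
Layer 65-71: 7 each from A, C = 7*2 = 14 chips; eligible A, C

Pot 1: 104 chips, eligible: A, B, C, D
Pot 2: 114 chips, eligible: A, C, D
Pot 3: 14 chips, eligible: A, C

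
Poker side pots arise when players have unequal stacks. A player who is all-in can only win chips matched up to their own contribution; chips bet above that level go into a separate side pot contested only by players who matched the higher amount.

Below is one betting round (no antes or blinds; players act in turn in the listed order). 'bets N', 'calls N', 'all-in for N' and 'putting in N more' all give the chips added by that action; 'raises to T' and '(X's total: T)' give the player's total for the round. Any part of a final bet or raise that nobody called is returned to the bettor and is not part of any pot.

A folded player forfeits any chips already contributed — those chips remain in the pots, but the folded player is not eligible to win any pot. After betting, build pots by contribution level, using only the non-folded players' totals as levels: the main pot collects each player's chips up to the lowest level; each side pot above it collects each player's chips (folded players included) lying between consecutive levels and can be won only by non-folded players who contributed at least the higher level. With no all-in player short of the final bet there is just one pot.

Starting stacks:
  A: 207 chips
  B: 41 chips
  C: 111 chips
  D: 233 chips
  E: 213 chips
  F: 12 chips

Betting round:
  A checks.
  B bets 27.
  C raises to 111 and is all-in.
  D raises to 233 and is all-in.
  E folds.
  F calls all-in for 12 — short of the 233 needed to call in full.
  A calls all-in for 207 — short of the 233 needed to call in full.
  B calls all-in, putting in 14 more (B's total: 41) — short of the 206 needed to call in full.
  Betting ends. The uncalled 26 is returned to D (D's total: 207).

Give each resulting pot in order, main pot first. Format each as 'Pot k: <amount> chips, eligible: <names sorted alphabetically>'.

Pot 1: 60 chips, eligible: A, B, C, D, F
Pot 2: 116 chips, eligible: A, B, C, D
Pot 3: 210 chips, eligible: A, C, D
Pot 4: 192 chips, eligible: A, D

Derivation:
Contributions (after 26 returned to D): A=207, B=41, C=111, D=207, F=12
Folded: E
Pot levels (distinct totals of non-folded players): 12, 41, 111, 207
Layer 1-12: 12 each from A, B, C, D, F = 12*5 = 60 chips; eligible A, B, C, D, F
Layer 13-41: 29 each from A, B, C, D = 29*4 = 116 chips; eligible A, B, C, D
Layer 42-111: 70 each from A, C, D = 70*3 = 210 chips; eligible A, C, D
Layer 112-207: 96 each from A, D = 96*2 = 192 chips; eligible A, D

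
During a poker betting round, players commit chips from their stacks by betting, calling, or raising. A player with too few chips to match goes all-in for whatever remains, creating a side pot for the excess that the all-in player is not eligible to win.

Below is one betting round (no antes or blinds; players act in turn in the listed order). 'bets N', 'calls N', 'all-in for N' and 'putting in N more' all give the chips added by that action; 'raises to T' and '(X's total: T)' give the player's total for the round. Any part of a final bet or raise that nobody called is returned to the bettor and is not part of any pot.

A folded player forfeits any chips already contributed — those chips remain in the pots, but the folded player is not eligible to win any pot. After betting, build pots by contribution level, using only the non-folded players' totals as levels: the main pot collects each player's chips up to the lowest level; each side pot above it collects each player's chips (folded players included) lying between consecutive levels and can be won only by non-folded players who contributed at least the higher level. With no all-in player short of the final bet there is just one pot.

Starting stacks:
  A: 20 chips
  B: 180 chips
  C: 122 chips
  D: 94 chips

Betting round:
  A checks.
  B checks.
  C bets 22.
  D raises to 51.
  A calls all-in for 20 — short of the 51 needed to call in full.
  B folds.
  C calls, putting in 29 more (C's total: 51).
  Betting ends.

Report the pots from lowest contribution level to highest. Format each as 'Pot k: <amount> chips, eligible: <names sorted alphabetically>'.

Contributions: A=20, C=51, D=51
Folded: B
Pot levels (distinct totals of non-folded players): 20, 51
Layer 1-20: 20 each from A, C, D = 20*3 = 60 chips; eligible A, C, D
Layer 21-51: 31 each from C, D = 31*2 = 62 chips; eligible C, D

Pot 1: 60 chips, eligible: A, C, D
Pot 2: 62 chips, eligible: C, D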